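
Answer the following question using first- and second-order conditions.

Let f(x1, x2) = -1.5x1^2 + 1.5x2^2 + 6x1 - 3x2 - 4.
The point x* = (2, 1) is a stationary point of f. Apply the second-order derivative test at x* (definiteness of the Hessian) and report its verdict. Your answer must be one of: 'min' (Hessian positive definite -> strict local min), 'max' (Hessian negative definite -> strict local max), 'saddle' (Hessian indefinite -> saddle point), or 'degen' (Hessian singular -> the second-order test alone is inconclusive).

Compute the Hessian H = grad^2 f:
  H = [[-3, 0], [0, 3]]
Verify stationarity: grad f(x*) = H x* + g = (0, 0).
Eigenvalues of H: -3, 3.
Eigenvalues have mixed signs, so H is indefinite -> x* is a saddle point.

saddle


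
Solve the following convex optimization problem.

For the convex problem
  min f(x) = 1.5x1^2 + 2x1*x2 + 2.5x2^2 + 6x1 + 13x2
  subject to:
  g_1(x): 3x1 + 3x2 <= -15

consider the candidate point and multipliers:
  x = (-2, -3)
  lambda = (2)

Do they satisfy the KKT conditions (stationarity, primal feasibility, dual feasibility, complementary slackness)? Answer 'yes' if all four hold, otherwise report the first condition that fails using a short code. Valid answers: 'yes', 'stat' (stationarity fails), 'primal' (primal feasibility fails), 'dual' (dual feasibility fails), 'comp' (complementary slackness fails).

Gradient of f: grad f(x) = Q x + c = (-6, -6)
Constraint values g_i(x) = a_i^T x - b_i:
  g_1((-2, -3)) = 0
Stationarity residual: grad f(x) + sum_i lambda_i a_i = (0, 0)
  -> stationarity OK
Primal feasibility (all g_i <= 0): OK
Dual feasibility (all lambda_i >= 0): OK
Complementary slackness (lambda_i * g_i(x) = 0 for all i): OK

Verdict: yes, KKT holds.

yes


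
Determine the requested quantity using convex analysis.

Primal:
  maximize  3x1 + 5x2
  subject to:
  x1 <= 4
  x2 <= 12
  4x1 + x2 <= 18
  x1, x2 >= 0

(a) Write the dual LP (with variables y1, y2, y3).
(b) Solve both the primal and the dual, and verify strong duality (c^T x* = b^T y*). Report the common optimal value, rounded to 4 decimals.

The standard primal-dual pair for 'max c^T x s.t. A x <= b, x >= 0' is:
  Dual:  min b^T y  s.t.  A^T y >= c,  y >= 0.

So the dual LP is:
  minimize  4y1 + 12y2 + 18y3
  subject to:
    y1 + 4y3 >= 3
    y2 + y3 >= 5
    y1, y2, y3 >= 0

Solving the primal: x* = (1.5, 12).
  primal value c^T x* = 64.5.
Solving the dual: y* = (0, 4.25, 0.75).
  dual value b^T y* = 64.5.
Strong duality: c^T x* = b^T y*. Confirmed.

64.5


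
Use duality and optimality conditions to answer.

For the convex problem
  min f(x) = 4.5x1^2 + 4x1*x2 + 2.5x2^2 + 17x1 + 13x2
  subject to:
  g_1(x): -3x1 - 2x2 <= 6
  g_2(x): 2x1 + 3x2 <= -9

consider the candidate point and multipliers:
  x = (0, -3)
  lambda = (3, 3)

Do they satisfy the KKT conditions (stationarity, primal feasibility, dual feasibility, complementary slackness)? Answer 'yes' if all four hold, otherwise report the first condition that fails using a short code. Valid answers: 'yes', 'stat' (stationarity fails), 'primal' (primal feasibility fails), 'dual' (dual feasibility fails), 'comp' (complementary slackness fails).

Gradient of f: grad f(x) = Q x + c = (5, -2)
Constraint values g_i(x) = a_i^T x - b_i:
  g_1((0, -3)) = 0
  g_2((0, -3)) = 0
Stationarity residual: grad f(x) + sum_i lambda_i a_i = (2, 1)
  -> stationarity FAILS
Primal feasibility (all g_i <= 0): OK
Dual feasibility (all lambda_i >= 0): OK
Complementary slackness (lambda_i * g_i(x) = 0 for all i): OK

Verdict: the first failing condition is stationarity -> stat.

stat


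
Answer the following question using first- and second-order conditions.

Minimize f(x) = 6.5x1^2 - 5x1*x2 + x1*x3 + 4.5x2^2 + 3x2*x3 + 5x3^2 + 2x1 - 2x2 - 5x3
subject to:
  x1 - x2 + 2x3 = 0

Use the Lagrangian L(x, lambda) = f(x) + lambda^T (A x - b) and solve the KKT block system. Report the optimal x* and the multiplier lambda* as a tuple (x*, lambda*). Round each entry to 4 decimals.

Form the Lagrangian:
  L(x, lambda) = (1/2) x^T Q x + c^T x + lambda^T (A x - b)
Stationarity (grad_x L = 0): Q x + c + A^T lambda = 0.
Primal feasibility: A x = b.

This gives the KKT block system:
  [ Q   A^T ] [ x     ]   [-c ]
  [ A    0  ] [ lambda ] = [ b ]

Solving the linear system:
  x*      = (-0.1957, 0.1957, 0.1957)
  lambda* = (1.3261)
  f(x*)   = -0.8804

x* = (-0.1957, 0.1957, 0.1957), lambda* = (1.3261)


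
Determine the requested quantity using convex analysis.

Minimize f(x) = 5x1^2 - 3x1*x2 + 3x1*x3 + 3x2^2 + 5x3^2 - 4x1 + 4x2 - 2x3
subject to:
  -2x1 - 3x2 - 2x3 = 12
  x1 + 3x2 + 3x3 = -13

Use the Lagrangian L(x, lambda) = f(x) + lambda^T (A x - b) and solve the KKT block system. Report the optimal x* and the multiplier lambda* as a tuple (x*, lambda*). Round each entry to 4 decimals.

Form the Lagrangian:
  L(x, lambda) = (1/2) x^T Q x + c^T x + lambda^T (A x - b)
Stationarity (grad_x L = 0): Q x + c + A^T lambda = 0.
Primal feasibility: A x = b.

This gives the KKT block system:
  [ Q   A^T ] [ x     ]   [-c ]
  [ A    0  ] [ lambda ] = [ b ]

Solving the linear system:
  x*      = (-0.2761, -2.9652, -1.2761)
  lambda* = (2.6269, 6.9478)
  f(x*)   = 25.2973

x* = (-0.2761, -2.9652, -1.2761), lambda* = (2.6269, 6.9478)


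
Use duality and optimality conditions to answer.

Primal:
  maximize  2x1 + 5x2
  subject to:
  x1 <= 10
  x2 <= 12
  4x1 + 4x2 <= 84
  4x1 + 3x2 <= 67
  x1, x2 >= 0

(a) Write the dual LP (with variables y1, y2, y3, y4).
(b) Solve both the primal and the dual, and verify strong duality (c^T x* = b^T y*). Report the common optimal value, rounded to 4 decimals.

The standard primal-dual pair for 'max c^T x s.t. A x <= b, x >= 0' is:
  Dual:  min b^T y  s.t.  A^T y >= c,  y >= 0.

So the dual LP is:
  minimize  10y1 + 12y2 + 84y3 + 67y4
  subject to:
    y1 + 4y3 + 4y4 >= 2
    y2 + 4y3 + 3y4 >= 5
    y1, y2, y3, y4 >= 0

Solving the primal: x* = (7.75, 12).
  primal value c^T x* = 75.5.
Solving the dual: y* = (0, 3.5, 0, 0.5).
  dual value b^T y* = 75.5.
Strong duality: c^T x* = b^T y*. Confirmed.

75.5


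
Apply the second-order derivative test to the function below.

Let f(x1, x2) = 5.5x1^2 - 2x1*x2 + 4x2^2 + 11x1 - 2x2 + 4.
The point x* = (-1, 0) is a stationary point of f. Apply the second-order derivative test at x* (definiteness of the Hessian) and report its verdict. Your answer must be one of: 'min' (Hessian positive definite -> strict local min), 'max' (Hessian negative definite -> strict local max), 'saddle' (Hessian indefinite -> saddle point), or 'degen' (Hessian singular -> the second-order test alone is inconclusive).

Compute the Hessian H = grad^2 f:
  H = [[11, -2], [-2, 8]]
Verify stationarity: grad f(x*) = H x* + g = (0, 0).
Eigenvalues of H: 7, 12.
Both eigenvalues > 0, so H is positive definite -> x* is a strict local min.

min


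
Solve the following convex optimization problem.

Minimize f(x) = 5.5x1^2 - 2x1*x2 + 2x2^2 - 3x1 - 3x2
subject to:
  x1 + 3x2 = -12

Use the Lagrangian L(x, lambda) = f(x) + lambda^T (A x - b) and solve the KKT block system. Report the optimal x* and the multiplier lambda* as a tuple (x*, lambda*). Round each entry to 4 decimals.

Form the Lagrangian:
  L(x, lambda) = (1/2) x^T Q x + c^T x + lambda^T (A x - b)
Stationarity (grad_x L = 0): Q x + c + A^T lambda = 0.
Primal feasibility: A x = b.

This gives the KKT block system:
  [ Q   A^T ] [ x     ]   [-c ]
  [ A    0  ] [ lambda ] = [ b ]

Solving the linear system:
  x*      = (-0.887, -3.7043)
  lambda* = (5.3478)
  f(x*)   = 38.9739

x* = (-0.887, -3.7043), lambda* = (5.3478)


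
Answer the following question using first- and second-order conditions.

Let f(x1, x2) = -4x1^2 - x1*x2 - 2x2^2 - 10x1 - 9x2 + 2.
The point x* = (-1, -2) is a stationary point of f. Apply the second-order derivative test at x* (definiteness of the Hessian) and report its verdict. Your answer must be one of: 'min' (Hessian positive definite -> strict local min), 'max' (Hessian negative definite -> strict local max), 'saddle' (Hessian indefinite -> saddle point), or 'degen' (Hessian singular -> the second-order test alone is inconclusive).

Compute the Hessian H = grad^2 f:
  H = [[-8, -1], [-1, -4]]
Verify stationarity: grad f(x*) = H x* + g = (0, 0).
Eigenvalues of H: -8.2361, -3.7639.
Both eigenvalues < 0, so H is negative definite -> x* is a strict local max.

max


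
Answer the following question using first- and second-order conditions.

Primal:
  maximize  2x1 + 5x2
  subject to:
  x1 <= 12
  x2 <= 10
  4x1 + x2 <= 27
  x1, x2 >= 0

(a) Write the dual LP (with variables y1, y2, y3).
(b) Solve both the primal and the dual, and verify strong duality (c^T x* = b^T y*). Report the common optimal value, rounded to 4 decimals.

The standard primal-dual pair for 'max c^T x s.t. A x <= b, x >= 0' is:
  Dual:  min b^T y  s.t.  A^T y >= c,  y >= 0.

So the dual LP is:
  minimize  12y1 + 10y2 + 27y3
  subject to:
    y1 + 4y3 >= 2
    y2 + y3 >= 5
    y1, y2, y3 >= 0

Solving the primal: x* = (4.25, 10).
  primal value c^T x* = 58.5.
Solving the dual: y* = (0, 4.5, 0.5).
  dual value b^T y* = 58.5.
Strong duality: c^T x* = b^T y*. Confirmed.

58.5


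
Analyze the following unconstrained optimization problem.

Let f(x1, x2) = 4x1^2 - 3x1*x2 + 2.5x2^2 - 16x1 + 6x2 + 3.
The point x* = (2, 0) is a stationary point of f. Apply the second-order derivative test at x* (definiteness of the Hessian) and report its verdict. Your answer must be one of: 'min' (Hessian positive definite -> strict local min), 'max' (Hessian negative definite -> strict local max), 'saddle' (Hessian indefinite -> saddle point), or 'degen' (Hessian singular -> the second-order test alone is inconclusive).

Compute the Hessian H = grad^2 f:
  H = [[8, -3], [-3, 5]]
Verify stationarity: grad f(x*) = H x* + g = (0, 0).
Eigenvalues of H: 3.1459, 9.8541.
Both eigenvalues > 0, so H is positive definite -> x* is a strict local min.

min


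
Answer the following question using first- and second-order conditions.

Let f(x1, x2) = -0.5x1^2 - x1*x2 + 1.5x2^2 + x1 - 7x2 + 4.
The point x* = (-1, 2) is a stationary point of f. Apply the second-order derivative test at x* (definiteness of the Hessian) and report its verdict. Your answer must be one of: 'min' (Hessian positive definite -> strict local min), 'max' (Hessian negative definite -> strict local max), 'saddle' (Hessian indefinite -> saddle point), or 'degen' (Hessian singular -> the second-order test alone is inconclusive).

Compute the Hessian H = grad^2 f:
  H = [[-1, -1], [-1, 3]]
Verify stationarity: grad f(x*) = H x* + g = (0, 0).
Eigenvalues of H: -1.2361, 3.2361.
Eigenvalues have mixed signs, so H is indefinite -> x* is a saddle point.

saddle


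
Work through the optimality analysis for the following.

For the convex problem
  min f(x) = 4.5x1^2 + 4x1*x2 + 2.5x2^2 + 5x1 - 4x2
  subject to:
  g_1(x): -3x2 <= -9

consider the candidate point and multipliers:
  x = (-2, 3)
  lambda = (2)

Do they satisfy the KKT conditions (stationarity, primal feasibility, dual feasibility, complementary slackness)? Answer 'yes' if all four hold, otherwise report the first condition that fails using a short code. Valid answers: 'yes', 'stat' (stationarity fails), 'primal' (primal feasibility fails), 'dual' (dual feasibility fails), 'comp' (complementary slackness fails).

Gradient of f: grad f(x) = Q x + c = (-1, 3)
Constraint values g_i(x) = a_i^T x - b_i:
  g_1((-2, 3)) = 0
Stationarity residual: grad f(x) + sum_i lambda_i a_i = (-1, -3)
  -> stationarity FAILS
Primal feasibility (all g_i <= 0): OK
Dual feasibility (all lambda_i >= 0): OK
Complementary slackness (lambda_i * g_i(x) = 0 for all i): OK

Verdict: the first failing condition is stationarity -> stat.

stat


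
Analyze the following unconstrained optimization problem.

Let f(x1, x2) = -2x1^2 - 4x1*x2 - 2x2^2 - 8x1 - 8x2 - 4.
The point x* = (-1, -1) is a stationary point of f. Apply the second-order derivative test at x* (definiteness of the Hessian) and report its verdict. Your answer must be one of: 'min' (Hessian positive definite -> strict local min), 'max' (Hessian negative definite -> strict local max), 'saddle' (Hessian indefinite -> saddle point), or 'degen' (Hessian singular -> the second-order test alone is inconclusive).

Compute the Hessian H = grad^2 f:
  H = [[-4, -4], [-4, -4]]
Verify stationarity: grad f(x*) = H x* + g = (0, 0).
Eigenvalues of H: -8, 0.
H has a zero eigenvalue (singular; negative semidefinite but not definite), so H is neither positive definite, negative definite, nor indefinite. The second-order test alone is inconclusive -> degen.
(Indeed, f is constant along the null direction of H through x*, so x* is not a strict local extremum.)

degen


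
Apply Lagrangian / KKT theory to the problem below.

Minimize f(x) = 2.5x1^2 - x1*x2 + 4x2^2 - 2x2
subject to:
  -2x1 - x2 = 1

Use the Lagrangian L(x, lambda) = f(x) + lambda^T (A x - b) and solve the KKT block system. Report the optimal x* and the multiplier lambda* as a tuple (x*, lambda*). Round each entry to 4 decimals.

Form the Lagrangian:
  L(x, lambda) = (1/2) x^T Q x + c^T x + lambda^T (A x - b)
Stationarity (grad_x L = 0): Q x + c + A^T lambda = 0.
Primal feasibility: A x = b.

This gives the KKT block system:
  [ Q   A^T ] [ x     ]   [-c ]
  [ A    0  ] [ lambda ] = [ b ]

Solving the linear system:
  x*      = (-0.5122, 0.0244)
  lambda* = (-1.2927)
  f(x*)   = 0.622

x* = (-0.5122, 0.0244), lambda* = (-1.2927)


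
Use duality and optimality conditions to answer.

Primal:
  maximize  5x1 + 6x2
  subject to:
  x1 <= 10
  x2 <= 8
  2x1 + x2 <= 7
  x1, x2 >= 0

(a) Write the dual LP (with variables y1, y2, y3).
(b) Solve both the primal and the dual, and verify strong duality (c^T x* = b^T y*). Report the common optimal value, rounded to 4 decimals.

The standard primal-dual pair for 'max c^T x s.t. A x <= b, x >= 0' is:
  Dual:  min b^T y  s.t.  A^T y >= c,  y >= 0.

So the dual LP is:
  minimize  10y1 + 8y2 + 7y3
  subject to:
    y1 + 2y3 >= 5
    y2 + y3 >= 6
    y1, y2, y3 >= 0

Solving the primal: x* = (0, 7).
  primal value c^T x* = 42.
Solving the dual: y* = (0, 0, 6).
  dual value b^T y* = 42.
Strong duality: c^T x* = b^T y*. Confirmed.

42


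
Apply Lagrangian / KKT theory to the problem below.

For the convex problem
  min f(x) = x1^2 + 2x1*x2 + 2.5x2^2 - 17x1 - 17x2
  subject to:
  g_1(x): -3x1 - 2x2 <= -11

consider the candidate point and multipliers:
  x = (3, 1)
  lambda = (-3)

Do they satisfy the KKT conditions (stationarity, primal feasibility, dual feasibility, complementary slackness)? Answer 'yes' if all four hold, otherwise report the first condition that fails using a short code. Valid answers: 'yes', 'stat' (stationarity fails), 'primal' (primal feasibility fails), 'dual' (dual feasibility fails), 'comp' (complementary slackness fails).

Gradient of f: grad f(x) = Q x + c = (-9, -6)
Constraint values g_i(x) = a_i^T x - b_i:
  g_1((3, 1)) = 0
Stationarity residual: grad f(x) + sum_i lambda_i a_i = (0, 0)
  -> stationarity OK
Primal feasibility (all g_i <= 0): OK
Dual feasibility (all lambda_i >= 0): FAILS
Complementary slackness (lambda_i * g_i(x) = 0 for all i): OK

Verdict: the first failing condition is dual_feasibility -> dual.

dual


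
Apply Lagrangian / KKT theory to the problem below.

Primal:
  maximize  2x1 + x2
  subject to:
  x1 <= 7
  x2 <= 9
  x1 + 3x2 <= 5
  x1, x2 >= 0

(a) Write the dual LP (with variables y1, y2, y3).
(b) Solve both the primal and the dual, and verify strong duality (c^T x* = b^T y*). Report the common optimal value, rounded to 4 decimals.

The standard primal-dual pair for 'max c^T x s.t. A x <= b, x >= 0' is:
  Dual:  min b^T y  s.t.  A^T y >= c,  y >= 0.

So the dual LP is:
  minimize  7y1 + 9y2 + 5y3
  subject to:
    y1 + y3 >= 2
    y2 + 3y3 >= 1
    y1, y2, y3 >= 0

Solving the primal: x* = (5, 0).
  primal value c^T x* = 10.
Solving the dual: y* = (0, 0, 2).
  dual value b^T y* = 10.
Strong duality: c^T x* = b^T y*. Confirmed.

10


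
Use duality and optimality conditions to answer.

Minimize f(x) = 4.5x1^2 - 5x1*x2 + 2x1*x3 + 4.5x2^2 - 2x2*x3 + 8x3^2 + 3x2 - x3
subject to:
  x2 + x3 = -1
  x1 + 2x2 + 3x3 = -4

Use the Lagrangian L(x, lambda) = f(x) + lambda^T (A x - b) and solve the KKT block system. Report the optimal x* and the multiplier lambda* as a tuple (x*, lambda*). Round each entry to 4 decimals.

Form the Lagrangian:
  L(x, lambda) = (1/2) x^T Q x + c^T x + lambda^T (A x - b)
Stationarity (grad_x L = 0): Q x + c + A^T lambda = 0.
Primal feasibility: A x = b.

This gives the KKT block system:
  [ Q   A^T ] [ x     ]   [-c ]
  [ A    0  ] [ lambda ] = [ b ]

Solving the linear system:
  x*      = (-1.75, -0.75, -0.25)
  lambda* = (-30.5, 12.5)
  f(x*)   = 8.75

x* = (-1.75, -0.75, -0.25), lambda* = (-30.5, 12.5)


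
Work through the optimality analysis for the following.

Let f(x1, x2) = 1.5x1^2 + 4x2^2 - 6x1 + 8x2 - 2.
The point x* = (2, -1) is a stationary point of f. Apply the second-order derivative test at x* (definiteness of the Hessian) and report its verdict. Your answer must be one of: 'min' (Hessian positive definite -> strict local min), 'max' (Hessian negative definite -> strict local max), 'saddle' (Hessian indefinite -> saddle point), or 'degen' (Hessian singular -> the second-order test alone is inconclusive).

Compute the Hessian H = grad^2 f:
  H = [[3, 0], [0, 8]]
Verify stationarity: grad f(x*) = H x* + g = (0, 0).
Eigenvalues of H: 3, 8.
Both eigenvalues > 0, so H is positive definite -> x* is a strict local min.

min


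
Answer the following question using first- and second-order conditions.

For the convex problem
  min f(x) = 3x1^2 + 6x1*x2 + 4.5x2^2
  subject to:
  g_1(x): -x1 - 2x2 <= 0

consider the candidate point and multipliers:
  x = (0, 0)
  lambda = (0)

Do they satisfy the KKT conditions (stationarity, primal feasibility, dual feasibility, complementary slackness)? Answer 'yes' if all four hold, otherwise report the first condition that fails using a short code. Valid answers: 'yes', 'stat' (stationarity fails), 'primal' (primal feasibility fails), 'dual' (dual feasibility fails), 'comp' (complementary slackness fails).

Gradient of f: grad f(x) = Q x + c = (0, 0)
Constraint values g_i(x) = a_i^T x - b_i:
  g_1((0, 0)) = 0
Stationarity residual: grad f(x) + sum_i lambda_i a_i = (0, 0)
  -> stationarity OK
Primal feasibility (all g_i <= 0): OK
Dual feasibility (all lambda_i >= 0): OK
Complementary slackness (lambda_i * g_i(x) = 0 for all i): OK

Verdict: yes, KKT holds.

yes


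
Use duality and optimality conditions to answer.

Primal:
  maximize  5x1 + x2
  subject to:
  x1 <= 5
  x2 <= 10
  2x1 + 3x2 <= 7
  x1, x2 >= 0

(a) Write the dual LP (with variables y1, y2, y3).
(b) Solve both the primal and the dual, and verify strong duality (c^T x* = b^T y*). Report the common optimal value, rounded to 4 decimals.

The standard primal-dual pair for 'max c^T x s.t. A x <= b, x >= 0' is:
  Dual:  min b^T y  s.t.  A^T y >= c,  y >= 0.

So the dual LP is:
  minimize  5y1 + 10y2 + 7y3
  subject to:
    y1 + 2y3 >= 5
    y2 + 3y3 >= 1
    y1, y2, y3 >= 0

Solving the primal: x* = (3.5, 0).
  primal value c^T x* = 17.5.
Solving the dual: y* = (0, 0, 2.5).
  dual value b^T y* = 17.5.
Strong duality: c^T x* = b^T y*. Confirmed.

17.5


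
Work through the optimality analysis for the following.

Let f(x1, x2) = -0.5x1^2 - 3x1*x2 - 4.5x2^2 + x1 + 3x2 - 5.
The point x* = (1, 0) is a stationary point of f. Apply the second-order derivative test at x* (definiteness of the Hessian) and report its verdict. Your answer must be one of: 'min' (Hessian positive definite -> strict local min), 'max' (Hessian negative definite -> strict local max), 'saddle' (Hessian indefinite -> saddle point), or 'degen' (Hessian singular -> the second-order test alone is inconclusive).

Compute the Hessian H = grad^2 f:
  H = [[-1, -3], [-3, -9]]
Verify stationarity: grad f(x*) = H x* + g = (0, 0).
Eigenvalues of H: -10, 0.
H has a zero eigenvalue (singular; negative semidefinite but not definite), so H is neither positive definite, negative definite, nor indefinite. The second-order test alone is inconclusive -> degen.
(Indeed, f is constant along the null direction of H through x*, so x* is not a strict local extremum.)

degen


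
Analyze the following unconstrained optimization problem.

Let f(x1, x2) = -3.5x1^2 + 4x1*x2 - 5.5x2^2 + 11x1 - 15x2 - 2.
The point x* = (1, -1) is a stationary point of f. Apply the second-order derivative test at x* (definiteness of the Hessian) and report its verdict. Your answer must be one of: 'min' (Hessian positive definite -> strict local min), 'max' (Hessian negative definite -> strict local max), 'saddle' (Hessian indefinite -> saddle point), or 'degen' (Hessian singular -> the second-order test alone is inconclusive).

Compute the Hessian H = grad^2 f:
  H = [[-7, 4], [4, -11]]
Verify stationarity: grad f(x*) = H x* + g = (0, 0).
Eigenvalues of H: -13.4721, -4.5279.
Both eigenvalues < 0, so H is negative definite -> x* is a strict local max.

max


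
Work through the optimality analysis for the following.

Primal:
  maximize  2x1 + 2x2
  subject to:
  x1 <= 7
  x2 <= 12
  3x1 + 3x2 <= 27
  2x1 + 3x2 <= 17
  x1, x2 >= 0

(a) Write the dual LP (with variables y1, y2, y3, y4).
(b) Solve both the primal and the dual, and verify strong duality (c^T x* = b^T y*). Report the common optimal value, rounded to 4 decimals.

The standard primal-dual pair for 'max c^T x s.t. A x <= b, x >= 0' is:
  Dual:  min b^T y  s.t.  A^T y >= c,  y >= 0.

So the dual LP is:
  minimize  7y1 + 12y2 + 27y3 + 17y4
  subject to:
    y1 + 3y3 + 2y4 >= 2
    y2 + 3y3 + 3y4 >= 2
    y1, y2, y3, y4 >= 0

Solving the primal: x* = (7, 1).
  primal value c^T x* = 16.
Solving the dual: y* = (0.6667, 0, 0, 0.6667).
  dual value b^T y* = 16.
Strong duality: c^T x* = b^T y*. Confirmed.

16


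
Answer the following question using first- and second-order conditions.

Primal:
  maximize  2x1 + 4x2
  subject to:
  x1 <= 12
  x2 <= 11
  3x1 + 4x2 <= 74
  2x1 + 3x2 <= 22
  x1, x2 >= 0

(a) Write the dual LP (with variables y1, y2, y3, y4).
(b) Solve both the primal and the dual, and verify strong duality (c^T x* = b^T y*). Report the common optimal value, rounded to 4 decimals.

The standard primal-dual pair for 'max c^T x s.t. A x <= b, x >= 0' is:
  Dual:  min b^T y  s.t.  A^T y >= c,  y >= 0.

So the dual LP is:
  minimize  12y1 + 11y2 + 74y3 + 22y4
  subject to:
    y1 + 3y3 + 2y4 >= 2
    y2 + 4y3 + 3y4 >= 4
    y1, y2, y3, y4 >= 0

Solving the primal: x* = (0, 7.3333).
  primal value c^T x* = 29.3333.
Solving the dual: y* = (0, 0, 0, 1.3333).
  dual value b^T y* = 29.3333.
Strong duality: c^T x* = b^T y*. Confirmed.

29.3333


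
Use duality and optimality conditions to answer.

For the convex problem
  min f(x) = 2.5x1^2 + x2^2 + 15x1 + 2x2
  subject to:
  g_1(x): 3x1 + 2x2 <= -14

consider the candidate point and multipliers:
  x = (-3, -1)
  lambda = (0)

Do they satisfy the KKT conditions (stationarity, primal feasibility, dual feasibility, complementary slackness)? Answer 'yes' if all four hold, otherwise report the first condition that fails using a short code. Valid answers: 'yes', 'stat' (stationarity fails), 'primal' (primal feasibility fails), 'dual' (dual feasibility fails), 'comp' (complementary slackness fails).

Gradient of f: grad f(x) = Q x + c = (0, 0)
Constraint values g_i(x) = a_i^T x - b_i:
  g_1((-3, -1)) = 3
Stationarity residual: grad f(x) + sum_i lambda_i a_i = (0, 0)
  -> stationarity OK
Primal feasibility (all g_i <= 0): FAILS
Dual feasibility (all lambda_i >= 0): OK
Complementary slackness (lambda_i * g_i(x) = 0 for all i): OK

Verdict: the first failing condition is primal_feasibility -> primal.

primal


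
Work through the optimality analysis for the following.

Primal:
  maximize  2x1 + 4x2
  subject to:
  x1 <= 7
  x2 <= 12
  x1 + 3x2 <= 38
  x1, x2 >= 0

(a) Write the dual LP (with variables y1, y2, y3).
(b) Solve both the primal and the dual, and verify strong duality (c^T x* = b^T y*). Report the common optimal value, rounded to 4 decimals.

The standard primal-dual pair for 'max c^T x s.t. A x <= b, x >= 0' is:
  Dual:  min b^T y  s.t.  A^T y >= c,  y >= 0.

So the dual LP is:
  minimize  7y1 + 12y2 + 38y3
  subject to:
    y1 + y3 >= 2
    y2 + 3y3 >= 4
    y1, y2, y3 >= 0

Solving the primal: x* = (7, 10.3333).
  primal value c^T x* = 55.3333.
Solving the dual: y* = (0.6667, 0, 1.3333).
  dual value b^T y* = 55.3333.
Strong duality: c^T x* = b^T y*. Confirmed.

55.3333


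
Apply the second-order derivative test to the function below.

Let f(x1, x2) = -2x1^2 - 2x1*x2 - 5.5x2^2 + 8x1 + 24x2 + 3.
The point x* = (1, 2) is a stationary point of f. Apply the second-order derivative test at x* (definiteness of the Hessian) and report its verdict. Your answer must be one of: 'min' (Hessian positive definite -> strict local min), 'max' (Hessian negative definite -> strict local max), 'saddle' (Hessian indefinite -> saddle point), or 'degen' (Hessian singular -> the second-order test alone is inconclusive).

Compute the Hessian H = grad^2 f:
  H = [[-4, -2], [-2, -11]]
Verify stationarity: grad f(x*) = H x* + g = (0, 0).
Eigenvalues of H: -11.5311, -3.4689.
Both eigenvalues < 0, so H is negative definite -> x* is a strict local max.

max


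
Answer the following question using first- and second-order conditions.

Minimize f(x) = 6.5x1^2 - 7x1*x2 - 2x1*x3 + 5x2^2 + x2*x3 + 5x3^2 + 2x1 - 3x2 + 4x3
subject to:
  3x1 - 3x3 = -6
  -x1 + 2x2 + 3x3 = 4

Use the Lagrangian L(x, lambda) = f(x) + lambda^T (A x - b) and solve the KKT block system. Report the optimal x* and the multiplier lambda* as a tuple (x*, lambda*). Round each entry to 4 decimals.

Form the Lagrangian:
  L(x, lambda) = (1/2) x^T Q x + c^T x + lambda^T (A x - b)
Stationarity (grad_x L = 0): Q x + c + A^T lambda = 0.
Primal feasibility: A x = b.

This gives the KKT block system:
  [ Q   A^T ] [ x     ]   [-c ]
  [ A    0  ] [ lambda ] = [ b ]

Solving the linear system:
  x*      = (-0.9512, -0.0488, 1.0488)
  lambda* = (3.3374, -2.1098)
  f(x*)   = 15.4512

x* = (-0.9512, -0.0488, 1.0488), lambda* = (3.3374, -2.1098)


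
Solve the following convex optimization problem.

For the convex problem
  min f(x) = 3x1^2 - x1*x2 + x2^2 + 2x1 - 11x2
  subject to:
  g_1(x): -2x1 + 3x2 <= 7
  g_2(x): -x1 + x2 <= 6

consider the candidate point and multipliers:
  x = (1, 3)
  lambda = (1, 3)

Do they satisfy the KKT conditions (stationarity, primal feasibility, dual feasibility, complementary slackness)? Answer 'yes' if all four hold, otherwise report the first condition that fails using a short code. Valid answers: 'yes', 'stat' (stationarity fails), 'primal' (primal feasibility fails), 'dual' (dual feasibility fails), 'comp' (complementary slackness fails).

Gradient of f: grad f(x) = Q x + c = (5, -6)
Constraint values g_i(x) = a_i^T x - b_i:
  g_1((1, 3)) = 0
  g_2((1, 3)) = -4
Stationarity residual: grad f(x) + sum_i lambda_i a_i = (0, 0)
  -> stationarity OK
Primal feasibility (all g_i <= 0): OK
Dual feasibility (all lambda_i >= 0): OK
Complementary slackness (lambda_i * g_i(x) = 0 for all i): FAILS

Verdict: the first failing condition is complementary_slackness -> comp.

comp


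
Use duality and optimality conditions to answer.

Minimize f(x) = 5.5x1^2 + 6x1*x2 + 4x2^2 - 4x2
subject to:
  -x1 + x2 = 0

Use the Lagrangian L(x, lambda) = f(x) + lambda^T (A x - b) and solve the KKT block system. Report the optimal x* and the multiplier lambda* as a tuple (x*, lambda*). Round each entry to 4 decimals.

Form the Lagrangian:
  L(x, lambda) = (1/2) x^T Q x + c^T x + lambda^T (A x - b)
Stationarity (grad_x L = 0): Q x + c + A^T lambda = 0.
Primal feasibility: A x = b.

This gives the KKT block system:
  [ Q   A^T ] [ x     ]   [-c ]
  [ A    0  ] [ lambda ] = [ b ]

Solving the linear system:
  x*      = (0.129, 0.129)
  lambda* = (2.1935)
  f(x*)   = -0.2581

x* = (0.129, 0.129), lambda* = (2.1935)


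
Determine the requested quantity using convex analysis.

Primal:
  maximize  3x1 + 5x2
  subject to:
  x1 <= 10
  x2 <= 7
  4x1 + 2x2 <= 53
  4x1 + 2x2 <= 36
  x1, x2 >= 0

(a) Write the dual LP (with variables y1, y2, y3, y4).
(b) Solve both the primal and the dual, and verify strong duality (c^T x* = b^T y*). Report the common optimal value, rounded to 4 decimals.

The standard primal-dual pair for 'max c^T x s.t. A x <= b, x >= 0' is:
  Dual:  min b^T y  s.t.  A^T y >= c,  y >= 0.

So the dual LP is:
  minimize  10y1 + 7y2 + 53y3 + 36y4
  subject to:
    y1 + 4y3 + 4y4 >= 3
    y2 + 2y3 + 2y4 >= 5
    y1, y2, y3, y4 >= 0

Solving the primal: x* = (5.5, 7).
  primal value c^T x* = 51.5.
Solving the dual: y* = (0, 3.5, 0, 0.75).
  dual value b^T y* = 51.5.
Strong duality: c^T x* = b^T y*. Confirmed.

51.5


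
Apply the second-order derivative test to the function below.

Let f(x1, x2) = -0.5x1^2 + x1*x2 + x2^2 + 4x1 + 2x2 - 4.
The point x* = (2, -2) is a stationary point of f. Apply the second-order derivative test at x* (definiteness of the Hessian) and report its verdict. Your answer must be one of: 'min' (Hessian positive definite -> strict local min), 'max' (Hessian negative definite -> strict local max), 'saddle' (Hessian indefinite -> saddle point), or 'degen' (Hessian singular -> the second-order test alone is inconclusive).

Compute the Hessian H = grad^2 f:
  H = [[-1, 1], [1, 2]]
Verify stationarity: grad f(x*) = H x* + g = (0, 0).
Eigenvalues of H: -1.3028, 2.3028.
Eigenvalues have mixed signs, so H is indefinite -> x* is a saddle point.

saddle


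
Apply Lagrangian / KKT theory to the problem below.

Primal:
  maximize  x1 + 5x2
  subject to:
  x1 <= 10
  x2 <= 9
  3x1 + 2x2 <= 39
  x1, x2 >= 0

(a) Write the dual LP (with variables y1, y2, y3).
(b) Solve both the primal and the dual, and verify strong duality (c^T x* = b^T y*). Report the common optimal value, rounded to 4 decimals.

The standard primal-dual pair for 'max c^T x s.t. A x <= b, x >= 0' is:
  Dual:  min b^T y  s.t.  A^T y >= c,  y >= 0.

So the dual LP is:
  minimize  10y1 + 9y2 + 39y3
  subject to:
    y1 + 3y3 >= 1
    y2 + 2y3 >= 5
    y1, y2, y3 >= 0

Solving the primal: x* = (7, 9).
  primal value c^T x* = 52.
Solving the dual: y* = (0, 4.3333, 0.3333).
  dual value b^T y* = 52.
Strong duality: c^T x* = b^T y*. Confirmed.

52


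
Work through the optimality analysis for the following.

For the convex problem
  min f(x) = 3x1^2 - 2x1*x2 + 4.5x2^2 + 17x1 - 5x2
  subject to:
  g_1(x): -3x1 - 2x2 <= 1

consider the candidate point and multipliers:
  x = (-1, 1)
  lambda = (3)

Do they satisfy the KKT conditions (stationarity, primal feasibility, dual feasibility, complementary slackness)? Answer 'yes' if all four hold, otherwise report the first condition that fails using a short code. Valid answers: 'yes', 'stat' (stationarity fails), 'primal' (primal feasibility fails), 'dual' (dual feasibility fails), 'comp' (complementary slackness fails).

Gradient of f: grad f(x) = Q x + c = (9, 6)
Constraint values g_i(x) = a_i^T x - b_i:
  g_1((-1, 1)) = 0
Stationarity residual: grad f(x) + sum_i lambda_i a_i = (0, 0)
  -> stationarity OK
Primal feasibility (all g_i <= 0): OK
Dual feasibility (all lambda_i >= 0): OK
Complementary slackness (lambda_i * g_i(x) = 0 for all i): OK

Verdict: yes, KKT holds.

yes


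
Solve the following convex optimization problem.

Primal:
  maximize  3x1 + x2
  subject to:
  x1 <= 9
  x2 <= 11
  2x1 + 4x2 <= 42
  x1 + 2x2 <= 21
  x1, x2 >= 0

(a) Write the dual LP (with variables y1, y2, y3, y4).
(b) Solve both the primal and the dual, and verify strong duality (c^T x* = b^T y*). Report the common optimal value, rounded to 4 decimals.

The standard primal-dual pair for 'max c^T x s.t. A x <= b, x >= 0' is:
  Dual:  min b^T y  s.t.  A^T y >= c,  y >= 0.

So the dual LP is:
  minimize  9y1 + 11y2 + 42y3 + 21y4
  subject to:
    y1 + 2y3 + y4 >= 3
    y2 + 4y3 + 2y4 >= 1
    y1, y2, y3, y4 >= 0

Solving the primal: x* = (9, 6).
  primal value c^T x* = 33.
Solving the dual: y* = (2.5, 0, 0.25, 0).
  dual value b^T y* = 33.
Strong duality: c^T x* = b^T y*. Confirmed.

33


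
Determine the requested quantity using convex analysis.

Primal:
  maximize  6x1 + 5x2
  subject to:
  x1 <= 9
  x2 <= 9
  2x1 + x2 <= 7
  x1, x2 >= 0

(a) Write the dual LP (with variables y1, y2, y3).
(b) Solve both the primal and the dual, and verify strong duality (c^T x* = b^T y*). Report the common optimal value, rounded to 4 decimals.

The standard primal-dual pair for 'max c^T x s.t. A x <= b, x >= 0' is:
  Dual:  min b^T y  s.t.  A^T y >= c,  y >= 0.

So the dual LP is:
  minimize  9y1 + 9y2 + 7y3
  subject to:
    y1 + 2y3 >= 6
    y2 + y3 >= 5
    y1, y2, y3 >= 0

Solving the primal: x* = (0, 7).
  primal value c^T x* = 35.
Solving the dual: y* = (0, 0, 5).
  dual value b^T y* = 35.
Strong duality: c^T x* = b^T y*. Confirmed.

35


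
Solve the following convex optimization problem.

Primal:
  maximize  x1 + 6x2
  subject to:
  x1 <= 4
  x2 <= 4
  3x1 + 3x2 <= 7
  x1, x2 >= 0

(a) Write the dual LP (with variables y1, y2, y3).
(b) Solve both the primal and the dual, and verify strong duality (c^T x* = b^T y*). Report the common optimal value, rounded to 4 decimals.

The standard primal-dual pair for 'max c^T x s.t. A x <= b, x >= 0' is:
  Dual:  min b^T y  s.t.  A^T y >= c,  y >= 0.

So the dual LP is:
  minimize  4y1 + 4y2 + 7y3
  subject to:
    y1 + 3y3 >= 1
    y2 + 3y3 >= 6
    y1, y2, y3 >= 0

Solving the primal: x* = (0, 2.3333).
  primal value c^T x* = 14.
Solving the dual: y* = (0, 0, 2).
  dual value b^T y* = 14.
Strong duality: c^T x* = b^T y*. Confirmed.

14


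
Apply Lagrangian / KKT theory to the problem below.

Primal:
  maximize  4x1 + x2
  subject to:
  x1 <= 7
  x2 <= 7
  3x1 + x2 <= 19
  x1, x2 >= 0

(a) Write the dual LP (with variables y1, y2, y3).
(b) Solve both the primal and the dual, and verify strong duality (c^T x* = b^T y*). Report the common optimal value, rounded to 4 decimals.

The standard primal-dual pair for 'max c^T x s.t. A x <= b, x >= 0' is:
  Dual:  min b^T y  s.t.  A^T y >= c,  y >= 0.

So the dual LP is:
  minimize  7y1 + 7y2 + 19y3
  subject to:
    y1 + 3y3 >= 4
    y2 + y3 >= 1
    y1, y2, y3 >= 0

Solving the primal: x* = (6.3333, 0).
  primal value c^T x* = 25.3333.
Solving the dual: y* = (0, 0, 1.3333).
  dual value b^T y* = 25.3333.
Strong duality: c^T x* = b^T y*. Confirmed.

25.3333


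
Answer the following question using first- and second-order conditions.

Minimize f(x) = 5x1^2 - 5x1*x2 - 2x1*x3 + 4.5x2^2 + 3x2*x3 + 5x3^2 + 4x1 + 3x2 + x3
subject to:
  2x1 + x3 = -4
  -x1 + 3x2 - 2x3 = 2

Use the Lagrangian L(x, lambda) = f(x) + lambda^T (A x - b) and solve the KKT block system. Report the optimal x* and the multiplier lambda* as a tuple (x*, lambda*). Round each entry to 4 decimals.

Form the Lagrangian:
  L(x, lambda) = (1/2) x^T Q x + c^T x + lambda^T (A x - b)
Stationarity (grad_x L = 0): Q x + c + A^T lambda = 0.
Primal feasibility: A x = b.

This gives the KKT block system:
  [ Q   A^T ] [ x     ]   [-c ]
  [ A    0  ] [ lambda ] = [ b ]

Solving the linear system:
  x*      = (-1.5618, -0.4382, -0.8764)
  lambda* = (3.1311, -1.412)
  f(x*)   = 3.4551

x* = (-1.5618, -0.4382, -0.8764), lambda* = (3.1311, -1.412)


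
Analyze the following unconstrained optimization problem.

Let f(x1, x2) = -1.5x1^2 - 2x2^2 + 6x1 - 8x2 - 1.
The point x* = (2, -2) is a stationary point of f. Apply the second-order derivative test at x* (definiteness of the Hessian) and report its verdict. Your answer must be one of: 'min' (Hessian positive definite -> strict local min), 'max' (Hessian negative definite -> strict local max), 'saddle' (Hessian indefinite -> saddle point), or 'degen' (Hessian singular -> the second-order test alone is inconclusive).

Compute the Hessian H = grad^2 f:
  H = [[-3, 0], [0, -4]]
Verify stationarity: grad f(x*) = H x* + g = (0, 0).
Eigenvalues of H: -4, -3.
Both eigenvalues < 0, so H is negative definite -> x* is a strict local max.

max


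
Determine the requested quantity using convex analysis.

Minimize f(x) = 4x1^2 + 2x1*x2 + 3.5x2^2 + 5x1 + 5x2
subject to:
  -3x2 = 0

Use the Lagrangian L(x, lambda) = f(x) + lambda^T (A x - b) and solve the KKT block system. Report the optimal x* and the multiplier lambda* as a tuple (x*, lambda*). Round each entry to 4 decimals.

Form the Lagrangian:
  L(x, lambda) = (1/2) x^T Q x + c^T x + lambda^T (A x - b)
Stationarity (grad_x L = 0): Q x + c + A^T lambda = 0.
Primal feasibility: A x = b.

This gives the KKT block system:
  [ Q   A^T ] [ x     ]   [-c ]
  [ A    0  ] [ lambda ] = [ b ]

Solving the linear system:
  x*      = (-0.625, 0)
  lambda* = (1.25)
  f(x*)   = -1.5625

x* = (-0.625, 0), lambda* = (1.25)


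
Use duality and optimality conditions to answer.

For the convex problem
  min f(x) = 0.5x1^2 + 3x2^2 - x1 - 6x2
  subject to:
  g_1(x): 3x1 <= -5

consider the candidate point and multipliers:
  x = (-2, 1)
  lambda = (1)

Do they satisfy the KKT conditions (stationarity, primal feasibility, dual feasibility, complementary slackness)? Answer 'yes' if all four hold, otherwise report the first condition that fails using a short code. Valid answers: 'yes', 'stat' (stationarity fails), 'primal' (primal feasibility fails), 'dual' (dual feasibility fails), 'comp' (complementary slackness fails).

Gradient of f: grad f(x) = Q x + c = (-3, 0)
Constraint values g_i(x) = a_i^T x - b_i:
  g_1((-2, 1)) = -1
Stationarity residual: grad f(x) + sum_i lambda_i a_i = (0, 0)
  -> stationarity OK
Primal feasibility (all g_i <= 0): OK
Dual feasibility (all lambda_i >= 0): OK
Complementary slackness (lambda_i * g_i(x) = 0 for all i): FAILS

Verdict: the first failing condition is complementary_slackness -> comp.

comp


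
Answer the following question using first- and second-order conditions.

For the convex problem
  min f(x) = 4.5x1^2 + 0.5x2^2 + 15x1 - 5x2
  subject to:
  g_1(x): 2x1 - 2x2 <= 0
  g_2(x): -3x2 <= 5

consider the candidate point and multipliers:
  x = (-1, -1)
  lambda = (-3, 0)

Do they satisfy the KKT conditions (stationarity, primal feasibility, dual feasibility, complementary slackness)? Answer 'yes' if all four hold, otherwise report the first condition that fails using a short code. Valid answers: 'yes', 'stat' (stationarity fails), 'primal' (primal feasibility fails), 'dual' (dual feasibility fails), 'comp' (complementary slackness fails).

Gradient of f: grad f(x) = Q x + c = (6, -6)
Constraint values g_i(x) = a_i^T x - b_i:
  g_1((-1, -1)) = 0
  g_2((-1, -1)) = -2
Stationarity residual: grad f(x) + sum_i lambda_i a_i = (0, 0)
  -> stationarity OK
Primal feasibility (all g_i <= 0): OK
Dual feasibility (all lambda_i >= 0): FAILS
Complementary slackness (lambda_i * g_i(x) = 0 for all i): OK

Verdict: the first failing condition is dual_feasibility -> dual.

dual


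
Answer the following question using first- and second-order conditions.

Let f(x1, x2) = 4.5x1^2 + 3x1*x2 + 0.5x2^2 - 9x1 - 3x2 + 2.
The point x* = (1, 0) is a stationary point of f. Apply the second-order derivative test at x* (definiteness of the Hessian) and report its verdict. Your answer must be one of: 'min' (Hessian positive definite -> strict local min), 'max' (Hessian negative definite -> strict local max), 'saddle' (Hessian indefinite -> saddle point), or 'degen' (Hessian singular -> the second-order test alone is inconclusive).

Compute the Hessian H = grad^2 f:
  H = [[9, 3], [3, 1]]
Verify stationarity: grad f(x*) = H x* + g = (0, 0).
Eigenvalues of H: 0, 10.
H has a zero eigenvalue (singular; positive semidefinite but not definite), so H is neither positive definite, negative definite, nor indefinite. The second-order test alone is inconclusive -> degen.
(Indeed, f is constant along the null direction of H through x*, so x* is not a strict local extremum.)

degen


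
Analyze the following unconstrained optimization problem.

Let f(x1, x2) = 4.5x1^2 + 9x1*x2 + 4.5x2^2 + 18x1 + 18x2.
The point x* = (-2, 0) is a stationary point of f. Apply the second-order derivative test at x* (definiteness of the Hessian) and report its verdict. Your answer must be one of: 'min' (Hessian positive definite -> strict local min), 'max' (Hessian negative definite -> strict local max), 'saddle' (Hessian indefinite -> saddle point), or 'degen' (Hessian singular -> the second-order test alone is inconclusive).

Compute the Hessian H = grad^2 f:
  H = [[9, 9], [9, 9]]
Verify stationarity: grad f(x*) = H x* + g = (0, 0).
Eigenvalues of H: 0, 18.
H has a zero eigenvalue (singular; positive semidefinite but not definite), so H is neither positive definite, negative definite, nor indefinite. The second-order test alone is inconclusive -> degen.
(Indeed, f is constant along the null direction of H through x*, so x* is not a strict local extremum.)

degen
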